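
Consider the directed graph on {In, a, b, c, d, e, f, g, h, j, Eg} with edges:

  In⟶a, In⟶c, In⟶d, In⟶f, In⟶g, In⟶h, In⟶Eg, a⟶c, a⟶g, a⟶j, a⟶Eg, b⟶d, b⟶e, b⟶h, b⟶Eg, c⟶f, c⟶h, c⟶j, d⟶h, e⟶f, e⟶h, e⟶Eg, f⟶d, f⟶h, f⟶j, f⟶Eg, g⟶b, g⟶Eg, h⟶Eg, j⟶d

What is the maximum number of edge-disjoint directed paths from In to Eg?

Assign every edge capacity 1; by Menger, the answer equals the max flow.
Path In→Eg (+1); total 1.
Path In→a→Eg (+1); total 2.
Path In→f→Eg (+1); total 3.
Path In→g→Eg (+1); total 4.
Path In→h→Eg (+1); total 5.
No residual In→Eg path; max flow = 5.
Certifying cut of size 5: {In→Eg, In→a, In→g, f→Eg, h→Eg}.

5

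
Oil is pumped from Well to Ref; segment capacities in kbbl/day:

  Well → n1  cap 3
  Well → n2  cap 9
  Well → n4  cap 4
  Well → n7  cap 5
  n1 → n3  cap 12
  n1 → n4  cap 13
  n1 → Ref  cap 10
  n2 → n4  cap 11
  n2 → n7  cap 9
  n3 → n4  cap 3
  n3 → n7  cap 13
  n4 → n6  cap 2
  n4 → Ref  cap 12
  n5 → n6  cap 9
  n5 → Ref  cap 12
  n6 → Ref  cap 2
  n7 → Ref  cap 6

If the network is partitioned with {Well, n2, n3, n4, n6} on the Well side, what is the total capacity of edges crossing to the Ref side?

Edges leaving {Well, n2, n3, n4, n6}: Well→n1 (3), Well→n7 (5), n2→n7 (9), n3→n7 (13), n4→Ref (12), n6→Ref (2).
Cut capacity = 3 + 5 + 9 + 13 + 12 + 2 = 44.

44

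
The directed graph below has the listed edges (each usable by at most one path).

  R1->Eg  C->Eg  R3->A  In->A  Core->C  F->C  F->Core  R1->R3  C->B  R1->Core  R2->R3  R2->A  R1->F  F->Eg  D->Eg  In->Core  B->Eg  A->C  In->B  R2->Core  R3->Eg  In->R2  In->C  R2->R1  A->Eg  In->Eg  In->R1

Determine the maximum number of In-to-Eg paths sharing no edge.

6

Assign every edge capacity 1; by Menger, the answer equals the max flow.
Path In→Eg (+1); total 1.
Path In→R1→Eg (+1); total 2.
Path In→B→Eg (+1); total 3.
Path In→A→Eg (+1); total 4.
Path In→C→Eg (+1); total 5.
Path In→R2→R3→Eg (+1); total 6.
No residual In→Eg path; max flow = 6.
Certifying cut of size 6: {B→Eg, C→Eg, In→A, In→Eg, In→R1, In→R2}.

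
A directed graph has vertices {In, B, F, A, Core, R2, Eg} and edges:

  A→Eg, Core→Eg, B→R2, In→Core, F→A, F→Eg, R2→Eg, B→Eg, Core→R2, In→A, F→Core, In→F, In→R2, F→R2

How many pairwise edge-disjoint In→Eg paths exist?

4

Assign every edge capacity 1; by Menger, the answer equals the max flow.
Path In→F→Eg (+1); total 1.
Path In→A→Eg (+1); total 2.
Path In→Core→Eg (+1); total 3.
Path In→R2→Eg (+1); total 4.
No residual In→Eg path; max flow = 4.
Certifying cut of size 4: {In→A, In→Core, In→F, In→R2}.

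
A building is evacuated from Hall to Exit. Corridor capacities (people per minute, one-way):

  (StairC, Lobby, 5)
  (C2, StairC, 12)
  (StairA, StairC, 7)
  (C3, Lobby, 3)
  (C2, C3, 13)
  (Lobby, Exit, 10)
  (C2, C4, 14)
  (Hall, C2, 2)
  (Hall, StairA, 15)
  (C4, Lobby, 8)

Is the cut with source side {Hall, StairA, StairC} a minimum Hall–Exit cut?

Given cut capacity: 2 + 5 = 7.
Augment Hall→StairA→StairC→Lobby→Exit: bottleneck 5, flow now 5.
Augment Hall→C2→C4→Lobby→Exit: bottleneck 2, flow now 7.
No augmenting path remains; maximum flow = 7.
Cut capacity 7 equals the max flow, so it is a minimum cut.

Yes — it is a minimum cut (capacity 7).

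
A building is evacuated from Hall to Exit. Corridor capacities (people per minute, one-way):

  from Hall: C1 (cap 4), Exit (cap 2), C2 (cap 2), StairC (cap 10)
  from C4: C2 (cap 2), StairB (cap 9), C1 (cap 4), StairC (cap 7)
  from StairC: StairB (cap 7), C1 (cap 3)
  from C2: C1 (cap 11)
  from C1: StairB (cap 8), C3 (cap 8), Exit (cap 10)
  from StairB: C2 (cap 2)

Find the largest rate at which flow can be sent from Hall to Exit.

Augment Hall→Exit: bottleneck 2, flow now 2.
Augment Hall→C1→Exit: bottleneck 4, flow now 6.
Augment Hall→StairC→C1→Exit: bottleneck 3, flow now 9.
Augment Hall→C2→C1→Exit: bottleneck 2, flow now 11.
Augment Hall→StairC→StairB→C2→C1→Exit: bottleneck 1, flow now 12.
No augmenting path remains; maximum flow = 12.
In the residual graph, reachable from Hall: {Hall, StairC, C2, C1, C3, StairB}.
Min-cut edges: Hall→Exit (2), C1→Exit (10); capacity 2 + 10 = 12.
This cut is saturated, so no flow can exceed 12.

12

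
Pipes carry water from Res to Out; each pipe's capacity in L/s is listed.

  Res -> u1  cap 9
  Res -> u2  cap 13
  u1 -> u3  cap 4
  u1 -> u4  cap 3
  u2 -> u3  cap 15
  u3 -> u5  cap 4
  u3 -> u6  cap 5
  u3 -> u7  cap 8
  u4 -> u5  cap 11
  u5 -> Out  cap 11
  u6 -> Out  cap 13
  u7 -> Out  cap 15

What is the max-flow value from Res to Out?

Augment Res→u1→u3→u5→Out: bottleneck 4, flow now 4.
Augment Res→u1→u4→u5→Out: bottleneck 3, flow now 7.
Augment Res→u2→u3→u6→Out: bottleneck 5, flow now 12.
Augment Res→u2→u3→u7→Out: bottleneck 8, flow now 20.
No augmenting path remains; maximum flow = 20.
In the residual graph, reachable from Res: {Res, u1}.
Min-cut edges: Res→u2 (13), u1→u3 (4), u1→u4 (3); capacity 13 + 4 + 3 = 20.
This cut is saturated, so no flow can exceed 20.

20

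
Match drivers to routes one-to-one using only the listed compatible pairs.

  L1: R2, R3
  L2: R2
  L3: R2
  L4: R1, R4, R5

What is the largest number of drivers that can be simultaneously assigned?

Unit-capacity flow: source→left, listed edges, right→sink; max matching = max flow.
Augmenting path L1→R2 (+1); matched 1.
Augmenting path L4→R1 (+1); matched 2.
Augmenting path L2→R2→L1→R3 (+1); matched 3.
No augmenting path remains; maximum matching = 3.
König certificate: {L1, L4, R2} is a vertex cover of size 3 (every listed pair touches it), so no matching can be larger.

3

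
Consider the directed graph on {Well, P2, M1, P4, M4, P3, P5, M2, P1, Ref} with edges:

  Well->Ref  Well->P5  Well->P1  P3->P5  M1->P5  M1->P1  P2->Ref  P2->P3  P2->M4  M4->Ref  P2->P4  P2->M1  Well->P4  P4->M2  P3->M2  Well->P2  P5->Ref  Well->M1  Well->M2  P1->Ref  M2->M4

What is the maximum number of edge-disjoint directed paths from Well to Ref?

5

Assign every edge capacity 1; by Menger, the answer equals the max flow.
Path Well→Ref (+1); total 1.
Path Well→P2→Ref (+1); total 2.
Path Well→P5→Ref (+1); total 3.
Path Well→P1→Ref (+1); total 4.
Path Well→M2→M4→Ref (+1); total 5.
No residual Well→Ref path; max flow = 5.
Certifying cut of size 5: {M2→M4, P1→Ref, P5→Ref, Well→P2, Well→Ref}.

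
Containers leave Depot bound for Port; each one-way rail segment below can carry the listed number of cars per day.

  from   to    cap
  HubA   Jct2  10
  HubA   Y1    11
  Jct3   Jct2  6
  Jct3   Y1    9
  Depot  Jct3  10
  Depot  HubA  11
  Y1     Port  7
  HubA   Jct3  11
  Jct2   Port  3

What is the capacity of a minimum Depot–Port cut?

10

Augment Depot→Jct3→Jct2→Port: bottleneck 3, flow now 3.
Augment Depot→Jct3→Y1→Port: bottleneck 7, flow now 10.
No augmenting path remains; maximum flow = 10.
By max-flow min-cut, the minimum cut capacity equals the max flow.
In the residual graph, reachable from Depot: {Depot, Jct3, HubA, Jct2, Y1}.
Min-cut edges: Jct2→Port (3), Y1→Port (7); capacity 3 + 7 = 10.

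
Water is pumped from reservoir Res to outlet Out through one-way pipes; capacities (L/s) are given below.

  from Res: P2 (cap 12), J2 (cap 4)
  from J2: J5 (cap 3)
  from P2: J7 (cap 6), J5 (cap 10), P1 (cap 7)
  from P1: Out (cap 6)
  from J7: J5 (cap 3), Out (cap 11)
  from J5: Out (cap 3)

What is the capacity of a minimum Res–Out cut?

Augment Res→J2→J5→Out: bottleneck 3, flow now 3.
Augment Res→P2→P1→Out: bottleneck 6, flow now 9.
Augment Res→P2→J7→Out: bottleneck 6, flow now 15.
No augmenting path remains; maximum flow = 15.
By max-flow min-cut, the minimum cut capacity equals the max flow.
In the residual graph, reachable from Res: {Res, J2}.
Min-cut edges: Res→P2 (12), J2→J5 (3); capacity 12 + 3 = 15.

15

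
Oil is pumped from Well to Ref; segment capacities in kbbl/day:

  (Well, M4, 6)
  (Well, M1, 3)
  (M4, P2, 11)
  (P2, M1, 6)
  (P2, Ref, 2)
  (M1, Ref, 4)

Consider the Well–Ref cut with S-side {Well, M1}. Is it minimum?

Given cut capacity: 6 + 4 = 10.
Augment Well→M1→Ref: bottleneck 3, flow now 3.
Augment Well→M4→P2→Ref: bottleneck 2, flow now 5.
Augment Well→M4→P2→M1→Ref: bottleneck 1, flow now 6.
No augmenting path remains; maximum flow = 6.
In the residual graph, reachable from Well: {Well, M4, P2, M1}.
Min-cut edges: P2→Ref (2), M1→Ref (4); capacity 2 + 4 = 6.
Cut capacity 10 exceeds the max flow 6, so it is not minimum.

No — its capacity is 10, but the minimum cut has capacity 6.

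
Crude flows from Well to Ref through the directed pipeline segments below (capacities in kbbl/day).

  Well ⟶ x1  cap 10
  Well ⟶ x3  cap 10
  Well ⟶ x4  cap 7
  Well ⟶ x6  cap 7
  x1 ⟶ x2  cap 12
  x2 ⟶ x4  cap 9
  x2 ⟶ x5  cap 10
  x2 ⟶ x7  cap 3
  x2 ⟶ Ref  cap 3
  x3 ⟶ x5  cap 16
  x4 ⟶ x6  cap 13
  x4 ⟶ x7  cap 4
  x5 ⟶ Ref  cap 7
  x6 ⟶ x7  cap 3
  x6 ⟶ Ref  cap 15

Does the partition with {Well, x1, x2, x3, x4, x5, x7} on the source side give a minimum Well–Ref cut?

No — its capacity is 30, but the minimum cut has capacity 25.

Given cut capacity: 7 + 3 + 13 + 7 = 30.
Augment Well→x6→Ref: bottleneck 7, flow now 7.
Augment Well→x1→x2→Ref: bottleneck 3, flow now 10.
Augment Well→x3→x5→Ref: bottleneck 7, flow now 17.
Augment Well→x4→x6→Ref: bottleneck 7, flow now 24.
Augment Well→x1→x2→x4→x6→Ref: bottleneck 1, flow now 25.
No augmenting path remains; maximum flow = 25.
In the residual graph, reachable from Well: {Well, x1, x2, x3, x4, x5, x6, x7}.
Min-cut edges: x2→Ref (3), x5→Ref (7), x6→Ref (15); capacity 3 + 7 + 15 = 25.
Cut capacity 30 exceeds the max flow 25, so it is not minimum.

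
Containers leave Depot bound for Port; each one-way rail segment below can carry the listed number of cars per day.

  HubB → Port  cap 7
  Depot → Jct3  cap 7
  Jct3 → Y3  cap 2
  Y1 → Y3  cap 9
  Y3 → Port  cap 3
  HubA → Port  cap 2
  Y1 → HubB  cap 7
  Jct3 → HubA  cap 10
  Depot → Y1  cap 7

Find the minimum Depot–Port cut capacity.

11

Augment Depot→Y1→Y3→Port: bottleneck 3, flow now 3.
Augment Depot→Y1→HubB→Port: bottleneck 4, flow now 7.
Augment Depot→Jct3→HubA→Port: bottleneck 2, flow now 9.
Augment Depot→Jct3→Y3→Y1→HubB→Port: bottleneck 2, flow now 11. (uses reverse residual edge)
No augmenting path remains; maximum flow = 11.
By max-flow min-cut, the minimum cut capacity equals the max flow.
In the residual graph, reachable from Depot: {Depot, Jct3, HubA}.
Min-cut edges: Depot→Y1 (7), Jct3→Y3 (2), HubA→Port (2); capacity 7 + 2 + 2 = 11.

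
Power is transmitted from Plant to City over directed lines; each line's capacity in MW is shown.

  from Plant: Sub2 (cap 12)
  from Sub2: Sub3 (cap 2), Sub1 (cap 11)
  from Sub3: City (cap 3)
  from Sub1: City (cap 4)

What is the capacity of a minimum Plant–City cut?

Augment Plant→Sub2→Sub3→City: bottleneck 2, flow now 2.
Augment Plant→Sub2→Sub1→City: bottleneck 4, flow now 6.
No augmenting path remains; maximum flow = 6.
By max-flow min-cut, the minimum cut capacity equals the max flow.
In the residual graph, reachable from Plant: {Plant, Sub2, Sub1}.
Min-cut edges: Sub2→Sub3 (2), Sub1→City (4); capacity 2 + 4 = 6.

6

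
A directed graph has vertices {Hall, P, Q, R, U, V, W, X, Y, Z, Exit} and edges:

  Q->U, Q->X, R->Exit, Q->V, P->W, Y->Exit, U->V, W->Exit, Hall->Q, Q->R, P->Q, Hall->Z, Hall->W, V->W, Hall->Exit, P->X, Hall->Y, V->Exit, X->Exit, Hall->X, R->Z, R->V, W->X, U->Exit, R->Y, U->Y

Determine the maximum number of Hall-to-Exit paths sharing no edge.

Assign every edge capacity 1; by Menger, the answer equals the max flow.
Path Hall→Exit (+1); total 1.
Path Hall→W→Exit (+1); total 2.
Path Hall→X→Exit (+1); total 3.
Path Hall→Y→Exit (+1); total 4.
Path Hall→Q→R→Exit (+1); total 5.
No residual Hall→Exit path; max flow = 5.
Certifying cut of size 5: {Hall→Exit, Hall→Q, Hall→W, Hall→X, Hall→Y}.

5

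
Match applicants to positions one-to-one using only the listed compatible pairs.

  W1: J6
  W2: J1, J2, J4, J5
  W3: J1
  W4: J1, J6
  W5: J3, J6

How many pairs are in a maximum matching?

Unit-capacity flow: source→left, listed edges, right→sink; max matching = max flow.
Augmenting path W1→J6 (+1); matched 1.
Augmenting path W2→J1 (+1); matched 2.
Augmenting path W5→J3 (+1); matched 3.
Augmenting path W3→J1→W2→J2 (+1); matched 4.
No augmenting path remains; maximum matching = 4.
König certificate: {W2, W5, J1, J6} is a vertex cover of size 4 (every listed pair touches it), so no matching can be larger.

4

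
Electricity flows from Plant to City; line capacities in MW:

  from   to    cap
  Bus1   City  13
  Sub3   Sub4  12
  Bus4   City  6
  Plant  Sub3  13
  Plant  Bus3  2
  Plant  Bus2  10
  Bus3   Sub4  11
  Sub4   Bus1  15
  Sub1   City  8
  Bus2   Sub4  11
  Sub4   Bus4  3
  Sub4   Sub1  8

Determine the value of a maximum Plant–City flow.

Augment Plant→Bus2→Sub4→Sub1→City: bottleneck 8, flow now 8.
Augment Plant→Bus2→Sub4→Bus1→City: bottleneck 2, flow now 10.
Augment Plant→Sub3→Sub4→Bus1→City: bottleneck 11, flow now 21.
Augment Plant→Sub3→Sub4→Bus4→City: bottleneck 1, flow now 22.
Augment Plant→Bus3→Sub4→Bus4→City: bottleneck 2, flow now 24.
No augmenting path remains; maximum flow = 24.
In the residual graph, reachable from Plant: {Plant, Sub3}.
Min-cut edges: Plant→Bus2 (10), Plant→Bus3 (2), Sub3→Sub4 (12); capacity 10 + 2 + 12 = 24.
This cut is saturated, so no flow can exceed 24.

24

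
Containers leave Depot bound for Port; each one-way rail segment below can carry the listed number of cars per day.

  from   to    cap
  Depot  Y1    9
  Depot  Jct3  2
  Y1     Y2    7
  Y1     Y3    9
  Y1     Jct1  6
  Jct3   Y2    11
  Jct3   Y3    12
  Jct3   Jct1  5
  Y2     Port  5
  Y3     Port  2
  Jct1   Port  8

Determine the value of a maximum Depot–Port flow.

11

Augment Depot→Y1→Y2→Port: bottleneck 5, flow now 5.
Augment Depot→Y1→Y3→Port: bottleneck 2, flow now 7.
Augment Depot→Y1→Jct1→Port: bottleneck 2, flow now 9.
Augment Depot→Jct3→Jct1→Port: bottleneck 2, flow now 11.
No augmenting path remains; maximum flow = 11.
In the residual graph, reachable from Depot: {Depot}.
Min-cut edges: Depot→Y1 (9), Depot→Jct3 (2); capacity 9 + 2 = 11.
This cut is saturated, so no flow can exceed 11.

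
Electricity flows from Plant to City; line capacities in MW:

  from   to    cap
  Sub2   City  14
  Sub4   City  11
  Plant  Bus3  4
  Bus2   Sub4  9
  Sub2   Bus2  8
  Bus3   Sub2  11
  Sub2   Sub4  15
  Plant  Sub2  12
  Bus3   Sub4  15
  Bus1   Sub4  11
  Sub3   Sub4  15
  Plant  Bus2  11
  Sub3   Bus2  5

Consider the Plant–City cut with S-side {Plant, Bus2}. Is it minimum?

Given cut capacity: 4 + 12 + 9 = 25.
Augment Plant→Sub2→City: bottleneck 12, flow now 12.
Augment Plant→Bus3→Sub2→City: bottleneck 2, flow now 14.
Augment Plant→Bus3→Sub4→City: bottleneck 2, flow now 16.
Augment Plant→Bus2→Sub4→City: bottleneck 9, flow now 25.
No augmenting path remains; maximum flow = 25.
Cut capacity 25 equals the max flow, so it is a minimum cut.

Yes — it is a minimum cut (capacity 25).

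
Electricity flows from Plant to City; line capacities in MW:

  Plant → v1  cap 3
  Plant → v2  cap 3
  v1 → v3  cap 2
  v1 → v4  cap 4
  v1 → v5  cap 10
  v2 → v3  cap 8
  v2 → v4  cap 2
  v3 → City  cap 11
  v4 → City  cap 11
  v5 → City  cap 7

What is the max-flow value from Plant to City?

Augment Plant→v1→v3→City: bottleneck 2, flow now 2.
Augment Plant→v1→v4→City: bottleneck 1, flow now 3.
Augment Plant→v2→v3→City: bottleneck 3, flow now 6.
No augmenting path remains; maximum flow = 6.
In the residual graph, reachable from Plant: {Plant}.
Min-cut edges: Plant→v1 (3), Plant→v2 (3); capacity 3 + 3 = 6.
This cut is saturated, so no flow can exceed 6.

6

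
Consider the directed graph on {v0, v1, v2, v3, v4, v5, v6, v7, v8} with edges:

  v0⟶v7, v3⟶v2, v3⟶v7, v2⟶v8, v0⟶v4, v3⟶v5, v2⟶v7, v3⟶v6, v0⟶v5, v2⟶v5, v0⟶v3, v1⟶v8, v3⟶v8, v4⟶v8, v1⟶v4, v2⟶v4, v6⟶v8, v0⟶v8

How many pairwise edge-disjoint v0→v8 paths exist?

Assign every edge capacity 1; by Menger, the answer equals the max flow.
Path v0→v8 (+1); total 1.
Path v0→v3→v8 (+1); total 2.
Path v0→v4→v8 (+1); total 3.
No residual v0→v8 path; max flow = 3.
Certifying cut of size 3: {v0→v3, v0→v4, v0→v8}.

3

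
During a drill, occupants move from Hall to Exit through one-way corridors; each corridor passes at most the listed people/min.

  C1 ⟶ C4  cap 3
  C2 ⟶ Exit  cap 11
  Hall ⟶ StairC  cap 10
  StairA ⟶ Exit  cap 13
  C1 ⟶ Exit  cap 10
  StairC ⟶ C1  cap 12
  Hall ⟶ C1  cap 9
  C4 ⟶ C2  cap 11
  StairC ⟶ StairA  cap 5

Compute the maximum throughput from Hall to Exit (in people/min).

18

Augment Hall→C1→Exit: bottleneck 9, flow now 9.
Augment Hall→StairC→StairA→Exit: bottleneck 5, flow now 14.
Augment Hall→StairC→C1→Exit: bottleneck 1, flow now 15.
Augment Hall→StairC→C1→C4→C2→Exit: bottleneck 3, flow now 18.
No augmenting path remains; maximum flow = 18.
In the residual graph, reachable from Hall: {Hall, StairC, C1}.
Min-cut edges: StairC→StairA (5), C1→C4 (3), C1→Exit (10); capacity 5 + 3 + 10 = 18.
This cut is saturated, so no flow can exceed 18.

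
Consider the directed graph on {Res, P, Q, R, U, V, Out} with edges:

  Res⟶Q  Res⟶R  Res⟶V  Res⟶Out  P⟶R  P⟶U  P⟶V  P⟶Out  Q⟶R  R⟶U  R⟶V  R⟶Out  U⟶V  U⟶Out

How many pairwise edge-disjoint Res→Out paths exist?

3

Assign every edge capacity 1; by Menger, the answer equals the max flow.
Path Res→Out (+1); total 1.
Path Res→R→Out (+1); total 2.
Path Res→Q→R→U→Out (+1); total 3.
No residual Res→Out path; max flow = 3.
Certifying cut of size 3: {Res→Out, Res→Q, Res→R}.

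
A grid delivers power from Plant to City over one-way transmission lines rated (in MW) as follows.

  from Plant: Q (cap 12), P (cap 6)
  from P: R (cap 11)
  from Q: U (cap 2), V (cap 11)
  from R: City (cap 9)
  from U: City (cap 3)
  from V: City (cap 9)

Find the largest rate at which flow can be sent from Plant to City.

17

Augment Plant→P→R→City: bottleneck 6, flow now 6.
Augment Plant→Q→U→City: bottleneck 2, flow now 8.
Augment Plant→Q→V→City: bottleneck 9, flow now 17.
No augmenting path remains; maximum flow = 17.
In the residual graph, reachable from Plant: {Plant, Q, V}.
Min-cut edges: Plant→P (6), Q→U (2), V→City (9); capacity 6 + 2 + 9 = 17.
This cut is saturated, so no flow can exceed 17.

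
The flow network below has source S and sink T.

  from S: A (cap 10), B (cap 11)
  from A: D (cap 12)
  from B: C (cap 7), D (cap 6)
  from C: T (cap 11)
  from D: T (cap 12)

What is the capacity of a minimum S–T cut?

19

Augment S→A→D→T: bottleneck 10, flow now 10.
Augment S→B→C→T: bottleneck 7, flow now 17.
Augment S→B→D→T: bottleneck 2, flow now 19.
No augmenting path remains; maximum flow = 19.
By max-flow min-cut, the minimum cut capacity equals the max flow.
In the residual graph, reachable from S: {S, A, B, D}.
Min-cut edges: B→C (7), D→T (12); capacity 7 + 12 = 19.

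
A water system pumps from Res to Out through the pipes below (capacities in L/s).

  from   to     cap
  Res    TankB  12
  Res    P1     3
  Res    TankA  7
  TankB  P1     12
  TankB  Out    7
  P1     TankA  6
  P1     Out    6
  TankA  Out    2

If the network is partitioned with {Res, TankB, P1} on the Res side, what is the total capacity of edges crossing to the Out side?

26

Edges leaving {Res, TankB, P1}: Res→TankA (7), TankB→Out (7), P1→TankA (6), P1→Out (6).
Cut capacity = 7 + 7 + 6 + 6 = 26.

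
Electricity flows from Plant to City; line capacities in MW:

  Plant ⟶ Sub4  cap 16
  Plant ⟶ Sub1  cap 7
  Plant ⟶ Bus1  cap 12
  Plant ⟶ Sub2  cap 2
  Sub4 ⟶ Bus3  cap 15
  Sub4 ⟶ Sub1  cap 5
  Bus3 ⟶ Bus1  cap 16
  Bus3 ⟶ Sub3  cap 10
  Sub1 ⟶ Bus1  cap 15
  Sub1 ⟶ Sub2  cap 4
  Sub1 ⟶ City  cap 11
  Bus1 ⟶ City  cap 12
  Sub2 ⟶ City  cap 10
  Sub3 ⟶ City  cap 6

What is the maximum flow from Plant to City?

Augment Plant→Sub1→City: bottleneck 7, flow now 7.
Augment Plant→Bus1→City: bottleneck 12, flow now 19.
Augment Plant→Sub2→City: bottleneck 2, flow now 21.
Augment Plant→Sub4→Sub1→City: bottleneck 4, flow now 25.
Augment Plant→Sub4→Bus3→Sub3→City: bottleneck 6, flow now 31.
Augment Plant→Sub4→Sub1→Sub2→City: bottleneck 1, flow now 32.
No augmenting path remains; maximum flow = 32.
In the residual graph, reachable from Plant: {Plant, Sub4, Bus3, Bus1, Sub3}.
Min-cut edges: Plant→Sub1 (7), Plant→Sub2 (2), Sub4→Sub1 (5), Bus1→City (12), Sub3→City (6); capacity 7 + 2 + 5 + 12 + 6 = 32.
This cut is saturated, so no flow can exceed 32.

32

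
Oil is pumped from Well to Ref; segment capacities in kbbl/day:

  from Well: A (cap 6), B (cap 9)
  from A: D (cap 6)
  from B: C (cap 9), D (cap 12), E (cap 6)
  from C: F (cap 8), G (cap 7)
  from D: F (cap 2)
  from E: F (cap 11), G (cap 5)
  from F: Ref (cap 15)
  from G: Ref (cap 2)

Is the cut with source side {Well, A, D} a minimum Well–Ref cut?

Given cut capacity: 9 + 2 = 11.
Augment Well→A→D→F→Ref: bottleneck 2, flow now 2.
Augment Well→B→C→F→Ref: bottleneck 8, flow now 10.
Augment Well→B→C→G→Ref: bottleneck 1, flow now 11.
No augmenting path remains; maximum flow = 11.
Cut capacity 11 equals the max flow, so it is a minimum cut.

Yes — it is a minimum cut (capacity 11).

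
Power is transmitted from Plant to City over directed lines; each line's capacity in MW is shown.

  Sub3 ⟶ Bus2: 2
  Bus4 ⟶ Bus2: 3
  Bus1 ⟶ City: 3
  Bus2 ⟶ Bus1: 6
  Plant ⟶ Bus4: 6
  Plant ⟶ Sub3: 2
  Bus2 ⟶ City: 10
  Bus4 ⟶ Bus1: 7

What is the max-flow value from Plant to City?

Augment Plant→Bus4→Bus2→City: bottleneck 3, flow now 3.
Augment Plant→Bus4→Bus1→City: bottleneck 3, flow now 6.
Augment Plant→Sub3→Bus2→City: bottleneck 2, flow now 8.
No augmenting path remains; maximum flow = 8.
In the residual graph, reachable from Plant: {Plant}.
Min-cut edges: Plant→Bus4 (6), Plant→Sub3 (2); capacity 6 + 2 = 8.
This cut is saturated, so no flow can exceed 8.

8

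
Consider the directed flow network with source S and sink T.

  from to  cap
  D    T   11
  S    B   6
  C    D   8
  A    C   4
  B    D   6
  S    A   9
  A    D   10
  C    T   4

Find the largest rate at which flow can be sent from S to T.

Augment S→A→C→T: bottleneck 4, flow now 4.
Augment S→A→D→T: bottleneck 5, flow now 9.
Augment S→B→D→T: bottleneck 6, flow now 15.
No augmenting path remains; maximum flow = 15.
In the residual graph, reachable from S: {S}.
Min-cut edges: S→A (9), S→B (6); capacity 9 + 6 = 15.
This cut is saturated, so no flow can exceed 15.

15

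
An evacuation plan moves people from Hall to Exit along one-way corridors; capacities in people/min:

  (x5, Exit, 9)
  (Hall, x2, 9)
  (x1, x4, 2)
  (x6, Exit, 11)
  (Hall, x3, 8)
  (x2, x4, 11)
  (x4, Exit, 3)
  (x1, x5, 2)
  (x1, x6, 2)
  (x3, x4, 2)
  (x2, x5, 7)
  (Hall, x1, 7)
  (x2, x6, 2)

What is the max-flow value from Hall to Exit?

Augment Hall→x1→x4→Exit: bottleneck 2, flow now 2.
Augment Hall→x1→x5→Exit: bottleneck 2, flow now 4.
Augment Hall→x1→x6→Exit: bottleneck 2, flow now 6.
Augment Hall→x2→x4→Exit: bottleneck 1, flow now 7.
Augment Hall→x2→x5→Exit: bottleneck 7, flow now 14.
Augment Hall→x2→x6→Exit: bottleneck 1, flow now 15.
Augment Hall→x3→x4→x2→x6→Exit: bottleneck 1, flow now 16. (uses reverse residual edge)
No augmenting path remains; maximum flow = 16.
In the residual graph, reachable from Hall: {Hall, x1, x3, x4}.
Min-cut edges: Hall→x2 (9), x1→x5 (2), x1→x6 (2), x4→Exit (3); capacity 9 + 2 + 2 + 3 = 16.
This cut is saturated, so no flow can exceed 16.

16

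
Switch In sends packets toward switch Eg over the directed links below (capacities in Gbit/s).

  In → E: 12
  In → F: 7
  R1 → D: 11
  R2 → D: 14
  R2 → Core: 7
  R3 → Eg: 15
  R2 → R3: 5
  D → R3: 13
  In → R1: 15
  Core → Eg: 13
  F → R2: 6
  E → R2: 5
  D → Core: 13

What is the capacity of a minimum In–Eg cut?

22

Augment In→E→R2→Core→Eg: bottleneck 5, flow now 5.
Augment In→R1→D→Core→Eg: bottleneck 8, flow now 13.
Augment In→R1→D→R3→Eg: bottleneck 3, flow now 16.
Augment In→F→R2→R3→Eg: bottleneck 5, flow now 21.
Augment In→F→R2→D→R3→Eg: bottleneck 1, flow now 22.
No augmenting path remains; maximum flow = 22.
By max-flow min-cut, the minimum cut capacity equals the max flow.
In the residual graph, reachable from In: {In, E, R1, F}.
Min-cut edges: E→R2 (5), R1→D (11), F→R2 (6); capacity 5 + 11 + 6 = 22.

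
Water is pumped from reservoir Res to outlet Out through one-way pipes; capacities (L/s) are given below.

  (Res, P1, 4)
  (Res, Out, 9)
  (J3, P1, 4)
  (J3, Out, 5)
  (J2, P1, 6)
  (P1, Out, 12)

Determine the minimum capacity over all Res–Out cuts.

13

Augment Res→Out: bottleneck 9, flow now 9.
Augment Res→P1→Out: bottleneck 4, flow now 13.
No augmenting path remains; maximum flow = 13.
By max-flow min-cut, the minimum cut capacity equals the max flow.
In the residual graph, reachable from Res: {Res}.
Min-cut edges: Res→P1 (4), Res→Out (9); capacity 4 + 9 = 13.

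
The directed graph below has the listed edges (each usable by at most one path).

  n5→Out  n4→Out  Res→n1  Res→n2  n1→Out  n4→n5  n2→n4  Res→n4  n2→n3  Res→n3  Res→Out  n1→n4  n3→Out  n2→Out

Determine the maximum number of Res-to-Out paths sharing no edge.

Assign every edge capacity 1; by Menger, the answer equals the max flow.
Path Res→Out (+1); total 1.
Path Res→n1→Out (+1); total 2.
Path Res→n2→Out (+1); total 3.
Path Res→n3→Out (+1); total 4.
Path Res→n4→Out (+1); total 5.
No residual Res→Out path; max flow = 5.
Certifying cut of size 5: {Res→Out, Res→n1, Res→n2, Res→n3, Res→n4}.

5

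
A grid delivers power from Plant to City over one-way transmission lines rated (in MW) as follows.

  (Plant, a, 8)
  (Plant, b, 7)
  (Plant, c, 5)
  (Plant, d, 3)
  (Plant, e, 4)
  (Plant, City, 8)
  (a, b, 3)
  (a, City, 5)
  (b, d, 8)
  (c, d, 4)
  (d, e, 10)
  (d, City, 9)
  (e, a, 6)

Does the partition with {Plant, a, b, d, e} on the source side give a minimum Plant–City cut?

Given cut capacity: 5 + 8 + 5 + 9 = 27.
Augment Plant→City: bottleneck 8, flow now 8.
Augment Plant→a→City: bottleneck 5, flow now 13.
Augment Plant→d→City: bottleneck 3, flow now 16.
Augment Plant→b→d→City: bottleneck 6, flow now 22.
No augmenting path remains; maximum flow = 22.
In the residual graph, reachable from Plant: {Plant, a, b, c, d, e}.
Min-cut edges: Plant→City (8), a→City (5), d→City (9); capacity 8 + 5 + 9 = 22.
Cut capacity 27 exceeds the max flow 22, so it is not minimum.

No — its capacity is 27, but the minimum cut has capacity 22.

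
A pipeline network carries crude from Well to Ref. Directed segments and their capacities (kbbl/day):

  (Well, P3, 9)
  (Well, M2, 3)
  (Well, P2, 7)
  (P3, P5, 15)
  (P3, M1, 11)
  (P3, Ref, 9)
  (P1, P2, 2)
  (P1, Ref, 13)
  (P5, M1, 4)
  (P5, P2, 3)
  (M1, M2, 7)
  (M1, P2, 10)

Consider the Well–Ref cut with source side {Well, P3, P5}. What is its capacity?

Edges leaving {Well, P3, P5}: Well→M2 (3), Well→P2 (7), P3→M1 (11), P3→Ref (9), P5→M1 (4), P5→P2 (3).
Cut capacity = 3 + 7 + 11 + 9 + 4 + 3 = 37.

37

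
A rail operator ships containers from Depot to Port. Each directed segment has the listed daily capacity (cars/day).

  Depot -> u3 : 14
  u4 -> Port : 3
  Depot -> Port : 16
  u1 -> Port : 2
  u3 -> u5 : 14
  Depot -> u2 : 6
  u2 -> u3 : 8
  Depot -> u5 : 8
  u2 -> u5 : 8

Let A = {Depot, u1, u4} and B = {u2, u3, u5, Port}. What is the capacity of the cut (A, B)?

Edges leaving {Depot, u1, u4}: Depot→u2 (6), Depot→u3 (14), Depot→u5 (8), Depot→Port (16), u1→Port (2), u4→Port (3).
Cut capacity = 6 + 14 + 8 + 16 + 2 + 3 = 49.

49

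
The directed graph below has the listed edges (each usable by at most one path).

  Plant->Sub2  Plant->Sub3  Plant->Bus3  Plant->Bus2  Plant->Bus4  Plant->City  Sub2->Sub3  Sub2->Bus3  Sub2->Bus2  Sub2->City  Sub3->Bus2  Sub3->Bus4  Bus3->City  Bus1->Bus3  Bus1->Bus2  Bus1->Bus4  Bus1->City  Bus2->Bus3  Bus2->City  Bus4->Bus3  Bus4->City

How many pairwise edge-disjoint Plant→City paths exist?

Assign every edge capacity 1; by Menger, the answer equals the max flow.
Path Plant→City (+1); total 1.
Path Plant→Sub2→City (+1); total 2.
Path Plant→Bus3→City (+1); total 3.
Path Plant→Bus2→City (+1); total 4.
Path Plant→Bus4→City (+1); total 5.
No residual Plant→City path; max flow = 5.
Certifying cut of size 5: {Bus2→City, Bus3→City, Bus4→City, Plant→City, Plant→Sub2}.

5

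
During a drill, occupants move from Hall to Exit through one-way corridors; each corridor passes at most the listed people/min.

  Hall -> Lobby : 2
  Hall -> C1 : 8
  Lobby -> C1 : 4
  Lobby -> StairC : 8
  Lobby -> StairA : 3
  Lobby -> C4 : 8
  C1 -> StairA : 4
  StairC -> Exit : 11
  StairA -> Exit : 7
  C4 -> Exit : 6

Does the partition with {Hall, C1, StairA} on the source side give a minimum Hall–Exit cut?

Given cut capacity: 2 + 7 = 9.
Augment Hall→Lobby→StairC→Exit: bottleneck 2, flow now 2.
Augment Hall→C1→StairA→Exit: bottleneck 4, flow now 6.
No augmenting path remains; maximum flow = 6.
In the residual graph, reachable from Hall: {Hall, C1}.
Min-cut edges: Hall→Lobby (2), C1→StairA (4); capacity 2 + 4 = 6.
Cut capacity 9 exceeds the max flow 6, so it is not minimum.

No — its capacity is 9, but the minimum cut has capacity 6.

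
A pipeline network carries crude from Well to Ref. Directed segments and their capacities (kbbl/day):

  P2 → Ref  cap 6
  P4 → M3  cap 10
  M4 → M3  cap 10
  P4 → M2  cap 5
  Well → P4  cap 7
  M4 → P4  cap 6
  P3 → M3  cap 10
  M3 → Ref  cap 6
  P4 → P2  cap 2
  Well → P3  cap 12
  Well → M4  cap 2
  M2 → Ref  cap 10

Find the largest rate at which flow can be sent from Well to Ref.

Augment Well→M4→M3→Ref: bottleneck 2, flow now 2.
Augment Well→P3→M3→Ref: bottleneck 4, flow now 6.
Augment Well→P4→M2→Ref: bottleneck 5, flow now 11.
Augment Well→P4→P2→Ref: bottleneck 2, flow now 13.
No augmenting path remains; maximum flow = 13.
In the residual graph, reachable from Well: {Well, M4, P3, P4, M3}.
Min-cut edges: P4→M2 (5), P4→P2 (2), M3→Ref (6); capacity 5 + 2 + 6 = 13.
This cut is saturated, so no flow can exceed 13.

13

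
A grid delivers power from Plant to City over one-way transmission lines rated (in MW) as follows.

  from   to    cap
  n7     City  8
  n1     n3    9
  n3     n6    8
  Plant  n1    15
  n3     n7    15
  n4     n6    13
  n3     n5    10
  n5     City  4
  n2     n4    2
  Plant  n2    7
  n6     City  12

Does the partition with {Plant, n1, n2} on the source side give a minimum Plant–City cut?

Yes — it is a minimum cut (capacity 11).

Given cut capacity: 9 + 2 = 11.
Augment Plant→n1→n3→n5→City: bottleneck 4, flow now 4.
Augment Plant→n1→n3→n6→City: bottleneck 5, flow now 9.
Augment Plant→n2→n4→n6→City: bottleneck 2, flow now 11.
No augmenting path remains; maximum flow = 11.
Cut capacity 11 equals the max flow, so it is a minimum cut.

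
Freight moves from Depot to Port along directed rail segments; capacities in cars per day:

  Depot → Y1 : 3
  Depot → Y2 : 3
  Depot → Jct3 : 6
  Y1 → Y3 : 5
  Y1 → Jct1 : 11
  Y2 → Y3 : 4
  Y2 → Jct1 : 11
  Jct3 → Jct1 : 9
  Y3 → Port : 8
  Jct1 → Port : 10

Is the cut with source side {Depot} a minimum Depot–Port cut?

Yes — it is a minimum cut (capacity 12).

Given cut capacity: 3 + 3 + 6 = 12.
Augment Depot→Y1→Y3→Port: bottleneck 3, flow now 3.
Augment Depot→Y2→Y3→Port: bottleneck 3, flow now 6.
Augment Depot→Jct3→Jct1→Port: bottleneck 6, flow now 12.
No augmenting path remains; maximum flow = 12.
Cut capacity 12 equals the max flow, so it is a minimum cut.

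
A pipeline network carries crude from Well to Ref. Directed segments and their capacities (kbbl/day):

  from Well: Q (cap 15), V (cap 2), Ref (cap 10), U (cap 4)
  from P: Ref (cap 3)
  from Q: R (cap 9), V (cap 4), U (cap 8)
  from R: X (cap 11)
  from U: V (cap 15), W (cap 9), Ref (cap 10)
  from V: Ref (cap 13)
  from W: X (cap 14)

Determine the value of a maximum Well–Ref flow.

28

Augment Well→Ref: bottleneck 10, flow now 10.
Augment Well→U→Ref: bottleneck 4, flow now 14.
Augment Well→V→Ref: bottleneck 2, flow now 16.
Augment Well→Q→U→Ref: bottleneck 6, flow now 22.
Augment Well→Q→V→Ref: bottleneck 4, flow now 26.
Augment Well→Q→U→V→Ref: bottleneck 2, flow now 28.
No augmenting path remains; maximum flow = 28.
In the residual graph, reachable from Well: {Well, Q, R, X}.
Min-cut edges: Well→U (4), Well→V (2), Well→Ref (10), Q→U (8), Q→V (4); capacity 4 + 2 + 10 + 8 + 4 = 28.
This cut is saturated, so no flow can exceed 28.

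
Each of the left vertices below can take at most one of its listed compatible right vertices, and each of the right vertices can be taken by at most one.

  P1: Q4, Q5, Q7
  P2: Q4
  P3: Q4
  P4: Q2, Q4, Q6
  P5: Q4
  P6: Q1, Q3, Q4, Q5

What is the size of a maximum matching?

4

Unit-capacity flow: source→left, listed edges, right→sink; max matching = max flow.
Augmenting path P1→Q4 (+1); matched 1.
Augmenting path P4→Q2 (+1); matched 2.
Augmenting path P6→Q1 (+1); matched 3.
Augmenting path P2→Q4→P1→Q5 (+1); matched 4.
No augmenting path remains; maximum matching = 4.
König certificate: {P1, P4, P6, Q4} is a vertex cover of size 4 (every listed pair touches it), so no matching can be larger.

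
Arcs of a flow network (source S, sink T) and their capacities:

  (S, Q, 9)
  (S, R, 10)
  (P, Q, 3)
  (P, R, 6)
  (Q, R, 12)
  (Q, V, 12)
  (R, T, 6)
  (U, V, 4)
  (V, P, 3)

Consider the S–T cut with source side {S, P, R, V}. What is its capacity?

Edges leaving {S, P, R, V}: S→Q (9), P→Q (3), R→T (6).
Cut capacity = 9 + 3 + 6 = 18.

18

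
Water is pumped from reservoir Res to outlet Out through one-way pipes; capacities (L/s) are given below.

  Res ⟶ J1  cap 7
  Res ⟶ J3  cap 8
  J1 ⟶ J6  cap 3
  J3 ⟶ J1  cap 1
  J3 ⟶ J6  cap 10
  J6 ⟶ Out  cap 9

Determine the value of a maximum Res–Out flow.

Augment Res→J1→J6→Out: bottleneck 3, flow now 3.
Augment Res→J3→J6→Out: bottleneck 6, flow now 9.
No augmenting path remains; maximum flow = 9.
In the residual graph, reachable from Res: {Res, J1, J3, J6}.
Min-cut edges: J6→Out (9); capacity 9 = 9.
This cut is saturated, so no flow can exceed 9.

9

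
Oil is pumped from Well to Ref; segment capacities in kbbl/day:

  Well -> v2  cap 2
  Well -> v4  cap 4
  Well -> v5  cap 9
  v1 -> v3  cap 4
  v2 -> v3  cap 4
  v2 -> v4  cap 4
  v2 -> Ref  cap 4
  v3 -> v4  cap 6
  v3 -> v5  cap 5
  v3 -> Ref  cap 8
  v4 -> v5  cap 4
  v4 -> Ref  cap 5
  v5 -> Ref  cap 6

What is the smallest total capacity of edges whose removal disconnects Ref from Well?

Augment Well→v2→Ref: bottleneck 2, flow now 2.
Augment Well→v4→Ref: bottleneck 4, flow now 6.
Augment Well→v5→Ref: bottleneck 6, flow now 12.
No augmenting path remains; maximum flow = 12.
By max-flow min-cut, the minimum cut capacity equals the max flow.
In the residual graph, reachable from Well: {Well, v5}.
Min-cut edges: Well→v2 (2), Well→v4 (4), v5→Ref (6); capacity 2 + 4 + 6 = 12.

12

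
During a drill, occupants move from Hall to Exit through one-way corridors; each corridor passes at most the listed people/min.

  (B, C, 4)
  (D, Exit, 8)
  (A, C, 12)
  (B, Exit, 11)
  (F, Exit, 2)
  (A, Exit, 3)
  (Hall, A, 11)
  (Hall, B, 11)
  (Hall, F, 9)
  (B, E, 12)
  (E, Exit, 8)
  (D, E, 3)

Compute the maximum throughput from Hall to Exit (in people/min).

Augment Hall→A→Exit: bottleneck 3, flow now 3.
Augment Hall→B→Exit: bottleneck 11, flow now 14.
Augment Hall→F→Exit: bottleneck 2, flow now 16.
No augmenting path remains; maximum flow = 16.
In the residual graph, reachable from Hall: {Hall, A, C, F}.
Min-cut edges: Hall→B (11), A→Exit (3), F→Exit (2); capacity 11 + 3 + 2 = 16.
This cut is saturated, so no flow can exceed 16.

16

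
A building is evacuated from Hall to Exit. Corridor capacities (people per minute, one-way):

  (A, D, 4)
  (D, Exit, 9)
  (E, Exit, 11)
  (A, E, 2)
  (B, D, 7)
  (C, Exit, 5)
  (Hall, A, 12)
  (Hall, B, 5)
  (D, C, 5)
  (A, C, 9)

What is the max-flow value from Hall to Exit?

Augment Hall→A→C→Exit: bottleneck 5, flow now 5.
Augment Hall→A→D→Exit: bottleneck 4, flow now 9.
Augment Hall→A→E→Exit: bottleneck 2, flow now 11.
Augment Hall→B→D→Exit: bottleneck 5, flow now 16.
No augmenting path remains; maximum flow = 16.
In the residual graph, reachable from Hall: {Hall, A, C}.
Min-cut edges: Hall→B (5), A→D (4), A→E (2), C→Exit (5); capacity 5 + 4 + 2 + 5 = 16.
This cut is saturated, so no flow can exceed 16.

16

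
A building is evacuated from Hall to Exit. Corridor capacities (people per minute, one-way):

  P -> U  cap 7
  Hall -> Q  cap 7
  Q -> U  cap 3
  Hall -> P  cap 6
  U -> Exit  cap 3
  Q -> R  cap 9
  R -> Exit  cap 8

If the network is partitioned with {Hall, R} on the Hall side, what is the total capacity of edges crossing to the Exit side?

Edges leaving {Hall, R}: Hall→P (6), Hall→Q (7), R→Exit (8).
Cut capacity = 6 + 7 + 8 = 21.

21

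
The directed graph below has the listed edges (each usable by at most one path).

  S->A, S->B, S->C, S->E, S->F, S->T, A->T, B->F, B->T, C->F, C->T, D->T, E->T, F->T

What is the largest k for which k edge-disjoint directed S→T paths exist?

Assign every edge capacity 1; by Menger, the answer equals the max flow.
Path S→T (+1); total 1.
Path S→A→T (+1); total 2.
Path S→B→T (+1); total 3.
Path S→C→T (+1); total 4.
Path S→E→T (+1); total 5.
Path S→F→T (+1); total 6.
No residual S→T path; max flow = 6.
Certifying cut of size 6: {S→A, S→B, S→C, S→E, S→F, S→T}.

6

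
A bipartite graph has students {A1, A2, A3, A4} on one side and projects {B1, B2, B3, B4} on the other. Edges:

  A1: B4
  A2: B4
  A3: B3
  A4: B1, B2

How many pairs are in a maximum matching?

3

Unit-capacity flow: source→left, listed edges, right→sink; max matching = max flow.
Augmenting path A1→B4 (+1); matched 1.
Augmenting path A3→B3 (+1); matched 2.
Augmenting path A4→B1 (+1); matched 3.
No augmenting path remains; maximum matching = 3.
König certificate: {A3, A4, B4} is a vertex cover of size 3 (every listed pair touches it), so no matching can be larger.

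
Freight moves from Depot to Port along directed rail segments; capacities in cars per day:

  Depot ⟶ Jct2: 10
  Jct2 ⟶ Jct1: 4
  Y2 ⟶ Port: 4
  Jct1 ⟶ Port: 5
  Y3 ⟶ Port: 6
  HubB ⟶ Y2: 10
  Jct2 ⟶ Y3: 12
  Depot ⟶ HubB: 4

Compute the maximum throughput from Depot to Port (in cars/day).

Augment Depot→Jct2→Y3→Port: bottleneck 6, flow now 6.
Augment Depot→Jct2→Jct1→Port: bottleneck 4, flow now 10.
Augment Depot→HubB→Y2→Port: bottleneck 4, flow now 14.
No augmenting path remains; maximum flow = 14.
In the residual graph, reachable from Depot: {Depot}.
Min-cut edges: Depot→Jct2 (10), Depot→HubB (4); capacity 10 + 4 = 14.
This cut is saturated, so no flow can exceed 14.

14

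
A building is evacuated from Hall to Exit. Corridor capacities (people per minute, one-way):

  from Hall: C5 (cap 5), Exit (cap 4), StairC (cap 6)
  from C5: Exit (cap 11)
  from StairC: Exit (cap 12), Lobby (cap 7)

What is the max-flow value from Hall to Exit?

Augment Hall→Exit: bottleneck 4, flow now 4.
Augment Hall→C5→Exit: bottleneck 5, flow now 9.
Augment Hall→StairC→Exit: bottleneck 6, flow now 15.
No augmenting path remains; maximum flow = 15.
In the residual graph, reachable from Hall: {Hall}.
Min-cut edges: Hall→C5 (5), Hall→StairC (6), Hall→Exit (4); capacity 5 + 6 + 4 = 15.
This cut is saturated, so no flow can exceed 15.

15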